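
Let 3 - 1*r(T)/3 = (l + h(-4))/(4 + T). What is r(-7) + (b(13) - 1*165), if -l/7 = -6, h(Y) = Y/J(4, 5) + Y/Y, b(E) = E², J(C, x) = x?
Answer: 276/5 ≈ 55.200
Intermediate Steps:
h(Y) = 1 + Y/5 (h(Y) = Y/5 + Y/Y = Y*(⅕) + 1 = Y/5 + 1 = 1 + Y/5)
l = 42 (l = -7*(-6) = 42)
r(T) = 9 - 633/(5*(4 + T)) (r(T) = 9 - 3*(42 + (1 + (⅕)*(-4)))/(4 + T) = 9 - 3*(42 + (1 - ⅘))/(4 + T) = 9 - 3*(42 + ⅕)/(4 + T) = 9 - 633/(5*(4 + T)))
r(-7) + (b(13) - 1*165) = 3*(-151 + 15*(-7))/(5*(4 - 7)) + (13² - 1*165) = (⅗)*(-151 - 105)/(-3) + (169 - 165) = (⅗)*(-⅓)*(-256) + 4 = 256/5 + 4 = 276/5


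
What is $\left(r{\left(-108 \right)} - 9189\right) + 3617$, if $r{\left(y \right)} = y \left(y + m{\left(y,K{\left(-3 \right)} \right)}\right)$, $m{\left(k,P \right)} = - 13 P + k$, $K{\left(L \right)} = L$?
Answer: $13544$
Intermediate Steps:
$m{\left(k,P \right)} = k - 13 P$
$r{\left(y \right)} = y \left(39 + 2 y\right)$ ($r{\left(y \right)} = y \left(y + \left(y - -39\right)\right) = y \left(y + \left(y + 39\right)\right) = y \left(y + \left(39 + y\right)\right) = y \left(39 + 2 y\right)$)
$\left(r{\left(-108 \right)} - 9189\right) + 3617 = \left(- 108 \left(39 + 2 \left(-108\right)\right) - 9189\right) + 3617 = \left(- 108 \left(39 - 216\right) - 9189\right) + 3617 = \left(\left(-108\right) \left(-177\right) - 9189\right) + 3617 = \left(19116 - 9189\right) + 3617 = 9927 + 3617 = 13544$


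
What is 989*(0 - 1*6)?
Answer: -5934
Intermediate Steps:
989*(0 - 1*6) = 989*(0 - 6) = 989*(-6) = -5934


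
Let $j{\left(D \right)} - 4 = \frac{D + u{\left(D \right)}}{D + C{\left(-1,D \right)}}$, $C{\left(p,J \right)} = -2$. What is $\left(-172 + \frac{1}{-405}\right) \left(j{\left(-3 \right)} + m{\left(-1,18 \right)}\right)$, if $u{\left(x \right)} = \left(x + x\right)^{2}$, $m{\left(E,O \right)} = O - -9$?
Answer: $- \frac{8498642}{2025} \approx -4196.9$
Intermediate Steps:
$m{\left(E,O \right)} = 9 + O$ ($m{\left(E,O \right)} = O + 9 = 9 + O$)
$u{\left(x \right)} = 4 x^{2}$ ($u{\left(x \right)} = \left(2 x\right)^{2} = 4 x^{2}$)
$j{\left(D \right)} = 4 + \frac{D + 4 D^{2}}{-2 + D}$ ($j{\left(D \right)} = 4 + \frac{D + 4 D^{2}}{D - 2} = 4 + \frac{D + 4 D^{2}}{-2 + D}$)
$\left(-172 + \frac{1}{-405}\right) \left(j{\left(-3 \right)} + m{\left(-1,18 \right)}\right) = \left(-172 + \frac{1}{-405}\right) \left(\frac{-8 + 4 \left(-3\right)^{2} + 5 \left(-3\right)}{-2 - 3} + \left(9 + 18\right)\right) = \left(-172 - \frac{1}{405}\right) \left(\frac{-8 + 4 \cdot 9 - 15}{-5} + 27\right) = - \frac{69661 \left(- \frac{-8 + 36 - 15}{5} + 27\right)}{405} = - \frac{69661 \left(\left(- \frac{1}{5}\right) 13 + 27\right)}{405} = - \frac{69661 \left(- \frac{13}{5} + 27\right)}{405} = \left(- \frac{69661}{405}\right) \frac{122}{5} = - \frac{8498642}{2025}$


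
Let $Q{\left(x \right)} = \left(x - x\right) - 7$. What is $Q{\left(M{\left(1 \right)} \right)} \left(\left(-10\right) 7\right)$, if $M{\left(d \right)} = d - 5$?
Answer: $490$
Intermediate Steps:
$M{\left(d \right)} = -5 + d$ ($M{\left(d \right)} = d - 5 = -5 + d$)
$Q{\left(x \right)} = -7$ ($Q{\left(x \right)} = 0 - 7 = -7$)
$Q{\left(M{\left(1 \right)} \right)} \left(\left(-10\right) 7\right) = - 7 \left(\left(-10\right) 7\right) = \left(-7\right) \left(-70\right) = 490$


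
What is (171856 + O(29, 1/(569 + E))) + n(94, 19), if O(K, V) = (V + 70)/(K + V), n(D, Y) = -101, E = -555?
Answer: 69905266/407 ≈ 1.7176e+5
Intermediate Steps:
O(K, V) = (70 + V)/(K + V)
(171856 + O(29, 1/(569 + E))) + n(94, 19) = (171856 + (70 + 1/(569 - 555))/(29 + 1/(569 - 555))) - 101 = (171856 + (70 + 1/14)/(29 + 1/14)) - 101 = (171856 + (981/14)/(407/14)) - 101 = (171856 + (14/407)*(981/14)) - 101 = (171856 + 981/407) - 101 = 69946373/407 - 101 = 69905266/407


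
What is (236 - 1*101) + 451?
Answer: 586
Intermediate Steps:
(236 - 1*101) + 451 = (236 - 101) + 451 = 135 + 451 = 586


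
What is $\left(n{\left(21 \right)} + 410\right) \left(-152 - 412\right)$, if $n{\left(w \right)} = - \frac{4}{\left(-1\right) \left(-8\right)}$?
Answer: $-230958$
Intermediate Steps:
$n{\left(w \right)} = - \frac{1}{2}$ ($n{\left(w \right)} = - \frac{4}{8} = \left(-4\right) \frac{1}{8} = - \frac{1}{2}$)
$\left(n{\left(21 \right)} + 410\right) \left(-152 - 412\right) = \left(- \frac{1}{2} + 410\right) \left(-152 - 412\right) = \frac{819}{2} \left(-564\right) = -230958$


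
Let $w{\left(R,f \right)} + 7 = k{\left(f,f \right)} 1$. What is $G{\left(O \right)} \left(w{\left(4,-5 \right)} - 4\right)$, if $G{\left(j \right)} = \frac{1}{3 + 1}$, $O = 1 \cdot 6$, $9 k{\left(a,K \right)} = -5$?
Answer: $- \frac{26}{9} \approx -2.8889$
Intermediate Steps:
$k{\left(a,K \right)} = - \frac{5}{9}$ ($k{\left(a,K \right)} = \frac{1}{9} \left(-5\right) = - \frac{5}{9}$)
$O = 6$
$G{\left(j \right)} = \frac{1}{4}$
$w{\left(R,f \right)} = - \frac{68}{9}$ ($w{\left(R,f \right)} = -7 - \frac{5}{9} = - \frac{68}{9}$)
$G{\left(O \right)} \left(w{\left(4,-5 \right)} - 4\right) = \frac{- \frac{68}{9} - 4}{4} = \frac{1}{4} \left(- \frac{104}{9}\right) = - \frac{26}{9}$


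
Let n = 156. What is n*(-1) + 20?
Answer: -136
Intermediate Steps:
n*(-1) + 20 = 156*(-1) + 20 = -156 + 20 = -136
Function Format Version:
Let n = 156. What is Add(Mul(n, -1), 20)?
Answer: -136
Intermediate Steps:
Add(Mul(n, -1), 20) = Add(Mul(156, -1), 20) = Add(-156, 20) = -136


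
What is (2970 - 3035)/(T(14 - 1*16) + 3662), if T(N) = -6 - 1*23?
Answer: -65/3633 ≈ -0.017892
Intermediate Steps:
T(N) = -29 (T(N) = -6 - 23 = -29)
(2970 - 3035)/(T(14 - 1*16) + 3662) = (2970 - 3035)/(-29 + 3662) = -65/3633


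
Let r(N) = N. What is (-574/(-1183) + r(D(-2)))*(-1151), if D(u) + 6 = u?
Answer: 1461770/169 ≈ 8649.5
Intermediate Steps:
D(u) = -6 + u
(-574/(-1183) + r(D(-2)))*(-1151) = (-574/(-1183) + (-6 - 2))*(-1151) = (-574*(-1/1183) - 8)*(-1151) = (82/169 - 8)*(-1151) = -1270/169*(-1151) = 1461770/169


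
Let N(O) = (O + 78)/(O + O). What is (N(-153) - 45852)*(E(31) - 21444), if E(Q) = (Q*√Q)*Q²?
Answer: 16715165546/17 - 139328902289*√31/102 ≈ -6.6222e+9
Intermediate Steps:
N(O) = (78 + O)/(2*O) (N(O) = (78 + O)/((2*O)) = (78 + O)*(1/(2*O)) = (78 + O)/(2*O))
E(Q) = Q^(7/2) (E(Q) = Q^(3/2)*Q² = Q^(7/2))
(N(-153) - 45852)*(E(31) - 21444) = ((½)*(78 - 153)/(-153) - 45852)*(31^(7/2) - 21444) = ((½)*(-1/153)*(-75) - 45852)*(29791*√31 - 21444) = (25/102 - 45852)*(-21444 + 29791*√31) = -4676879*(-21444 + 29791*√31)/102 = 16715165546/17 - 139328902289*√31/102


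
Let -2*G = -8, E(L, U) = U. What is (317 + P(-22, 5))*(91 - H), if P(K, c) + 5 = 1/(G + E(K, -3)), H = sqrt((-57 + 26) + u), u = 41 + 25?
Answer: 28483 - 313*sqrt(35) ≈ 26631.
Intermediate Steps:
u = 66
G = 4 (G = -1/2*(-8) = 4)
H = sqrt(35) (H = sqrt((-57 + 26) + 66) = sqrt(-31 + 66) = sqrt(35) ≈ 5.9161)
P(K, c) = -4 (P(K, c) = -5 + 1/(4 - 3) = -5 + 1/1 = -5 + 1 = -4)
(317 + P(-22, 5))*(91 - H) = (317 - 4)*(91 - sqrt(35)) = 313*(91 - sqrt(35)) = 28483 - 313*sqrt(35)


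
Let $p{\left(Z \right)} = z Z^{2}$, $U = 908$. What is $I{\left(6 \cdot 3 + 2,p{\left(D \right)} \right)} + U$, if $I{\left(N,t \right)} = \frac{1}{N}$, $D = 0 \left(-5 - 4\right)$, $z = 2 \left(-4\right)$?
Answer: $\frac{18161}{20} \approx 908.05$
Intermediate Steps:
$z = -8$
$D = 0$ ($D = 0 \left(-9\right) = 0$)
$p{\left(Z \right)} = - 8 Z^{2}$
$I{\left(6 \cdot 3 + 2,p{\left(D \right)} \right)} + U = \frac{1}{6 \cdot 3 + 2} + 908 = \frac{1}{18 + 2} + 908 = \frac{1}{20} + 908 = \frac{18161}{20}$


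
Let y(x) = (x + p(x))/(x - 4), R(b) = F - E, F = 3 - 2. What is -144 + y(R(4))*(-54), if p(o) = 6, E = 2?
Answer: -90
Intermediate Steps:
F = 1
R(b) = -1 (R(b) = 1 - 1*2 = 1 - 2 = -1)
y(x) = (6 + x)/(-4 + x) (y(x) = (x + 6)/(x - 4) = (6 + x)/(-4 + x))
-144 + y(R(4))*(-54) = -144 + ((6 - 1)/(-4 - 1))*(-54) = -144 + (5/(-5))*(-54) = -144 - ⅕*5*(-54) = -144 - 1*(-54) = -144 + 54 = -90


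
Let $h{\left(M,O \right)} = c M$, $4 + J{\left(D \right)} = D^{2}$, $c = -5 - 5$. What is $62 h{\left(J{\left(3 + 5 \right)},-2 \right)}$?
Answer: $-37200$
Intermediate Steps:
$c = -10$ ($c = -5 - 5 = -10$)
$J{\left(D \right)} = -4 + D^{2}$
$h{\left(M,O \right)} = - 10 M$
$62 h{\left(J{\left(3 + 5 \right)},-2 \right)} = 62 \left(- 10 \left(-4 + \left(3 + 5\right)^{2}\right)\right) = 62 \left(- 10 \left(-4 + 8^{2}\right)\right) = 62 \left(- 10 \left(-4 + 64\right)\right) = 62 \left(\left(-10\right) 60\right) = 62 \left(-600\right) = -37200$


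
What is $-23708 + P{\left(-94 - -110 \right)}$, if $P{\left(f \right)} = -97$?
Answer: $-23805$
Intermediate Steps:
$-23708 + P{\left(-94 - -110 \right)} = -23708 - 97 = -23805$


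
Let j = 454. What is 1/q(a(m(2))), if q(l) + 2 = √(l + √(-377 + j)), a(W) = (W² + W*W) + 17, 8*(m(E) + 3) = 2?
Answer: -1/(2 - √(257/8 + √77)) ≈ 0.22752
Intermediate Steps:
m(E) = -11/4 (m(E) = -3 + (⅛)*2 = -3 + ¼ = -11/4)
a(W) = 17 + 2*W² (a(W) = (W² + W²) + 17 = 2*W² + 17 = 17 + 2*W²)
q(l) = -2 + √(l + √77) (q(l) = -2 + √(l + √(-377 + 454)) = -2 + √(l + √77))
1/q(a(m(2))) = 1/(-2 + √((17 + 2*(-11/4)²) + √77)) = 1/(-2 + √((17 + 2*(121/16)) + √77)) = 1/(-2 + √((17 + 121/8) + √77)) = 1/(-2 + √(257/8 + √77))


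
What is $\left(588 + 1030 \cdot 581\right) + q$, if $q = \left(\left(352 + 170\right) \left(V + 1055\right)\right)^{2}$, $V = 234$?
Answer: $452738487182$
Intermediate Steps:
$q = 452737888164$ ($q = \left(\left(352 + 170\right) \left(234 + 1055\right)\right)^{2} = \left(522 \cdot 1289\right)^{2} = 672858^{2} = 452737888164$)
$\left(588 + 1030 \cdot 581\right) + q = \left(588 + 1030 \cdot 581\right) + 452737888164 = \left(588 + 598430\right) + 452737888164 = 599018 + 452737888164 = 452738487182$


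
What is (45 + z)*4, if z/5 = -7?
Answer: 40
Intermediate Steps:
z = -35 (z = 5*(-7) = -35)
(45 + z)*4 = (45 - 35)*4 = 10*4 = 40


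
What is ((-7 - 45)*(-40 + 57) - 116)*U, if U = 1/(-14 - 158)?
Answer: 250/43 ≈ 5.8139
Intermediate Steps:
U = -1/172 (U = 1/(-172) = -1/172 ≈ -0.0058140)
((-7 - 45)*(-40 + 57) - 116)*U = ((-7 - 45)*(-40 + 57) - 116)*(-1/172) = (-52*17 - 116)*(-1/172) = (-884 - 116)*(-1/172) = -1000*(-1/172) = 250/43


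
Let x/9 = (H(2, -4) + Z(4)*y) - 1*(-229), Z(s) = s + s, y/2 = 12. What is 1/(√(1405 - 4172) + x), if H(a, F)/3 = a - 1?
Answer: 3816/14564623 - I*√2767/14564623 ≈ 0.000262 - 3.6116e-6*I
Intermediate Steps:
H(a, F) = -3 + 3*a (H(a, F) = 3*(a - 1) = 3*(-1 + a) = -3 + 3*a)
y = 24 (y = 2*12 = 24)
Z(s) = 2*s
x = 3816 (x = 9*(((-3 + 3*2) + (2*4)*24) - 1*(-229)) = 9*(((-3 + 6) + 8*24) + 229) = 9*((3 + 192) + 229) = 9*(195 + 229) = 9*424 = 3816)
1/(√(1405 - 4172) + x) = 1/(√(1405 - 4172) + 3816) = 1/(√(-2767) + 3816) = 1/(I*√2767 + 3816) = 1/(3816 + I*√2767)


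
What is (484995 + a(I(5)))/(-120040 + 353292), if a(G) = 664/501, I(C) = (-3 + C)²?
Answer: 242983159/116859252 ≈ 2.0793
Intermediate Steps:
a(G) = 664/501 (a(G) = 664*(1/501) = 664/501)
(484995 + a(I(5)))/(-120040 + 353292) = (484995 + 664/501)/(-120040 + 353292) = (242983159/501)/233252 = (242983159/501)*(1/233252) = 242983159/116859252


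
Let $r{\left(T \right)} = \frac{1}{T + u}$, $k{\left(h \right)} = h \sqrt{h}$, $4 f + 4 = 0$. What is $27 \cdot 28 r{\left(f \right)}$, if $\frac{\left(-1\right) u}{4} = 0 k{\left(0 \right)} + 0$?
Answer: $-756$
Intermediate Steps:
$f = -1$ ($f = -1 + \frac{1}{4} \cdot 0 = -1 + 0 = -1$)
$k{\left(h \right)} = h^{\frac{3}{2}}$
$u = 0$ ($u = - 4 \left(0 \cdot 0^{\frac{3}{2}} + 0\right) = - 4 \left(0 \cdot 0 + 0\right) = - 4 \left(0 + 0\right) = \left(-4\right) 0 = 0$)
$r{\left(T \right)} = \frac{1}{T}$ ($r{\left(T \right)} = \frac{1}{T + 0} = \frac{1}{T}$)
$27 \cdot 28 r{\left(f \right)} = \frac{27 \cdot 28}{-1} = 756 \left(-1\right) = -756$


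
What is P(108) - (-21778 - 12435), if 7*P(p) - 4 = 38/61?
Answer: 14609233/427 ≈ 34214.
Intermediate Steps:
P(p) = 282/427 (P(p) = 4/7 + (38/61)/7 = 4/7 + (38*(1/61))/7 = 4/7 + (⅐)*(38/61) = 4/7 + 38/427 = 282/427)
P(108) - (-21778 - 12435) = 282/427 - (-21778 - 12435) = 282/427 - 1*(-34213) = 282/427 + 34213 = 14609233/427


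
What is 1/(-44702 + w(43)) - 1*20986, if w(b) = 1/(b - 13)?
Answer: -28143464204/1341059 ≈ -20986.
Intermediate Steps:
w(b) = 1/(-13 + b)
1/(-44702 + w(43)) - 1*20986 = 1/(-44702 + 1/(-13 + 43)) - 1*20986 = 1/(-44702 + 1/30) - 20986 = 1/(-1341059/30) - 20986 = -30/1341059 - 20986 = -28143464204/1341059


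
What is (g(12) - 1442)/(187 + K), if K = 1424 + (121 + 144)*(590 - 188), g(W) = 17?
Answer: -475/36047 ≈ -0.013177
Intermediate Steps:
K = 107954 (K = 1424 + 265*402 = 1424 + 106530 = 107954)
(g(12) - 1442)/(187 + K) = (17 - 1442)/(187 + 107954) = -1425/108141 = -1425*1/108141 = -475/36047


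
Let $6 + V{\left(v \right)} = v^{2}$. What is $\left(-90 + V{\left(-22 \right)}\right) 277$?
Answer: $107476$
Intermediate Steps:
$V{\left(v \right)} = -6 + v^{2}$
$\left(-90 + V{\left(-22 \right)}\right) 277 = \left(-90 - \left(6 - \left(-22\right)^{2}\right)\right) 277 = \left(-90 + \left(-6 + 484\right)\right) 277 = \left(-90 + 478\right) 277 = 388 \cdot 277 = 107476$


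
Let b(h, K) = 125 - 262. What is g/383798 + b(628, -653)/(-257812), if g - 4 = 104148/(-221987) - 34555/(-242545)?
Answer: 288201075845408871/532752754047724886404 ≈ 0.00054097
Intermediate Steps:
b(h, K) = -137
g = 39555506357/10768367383 (g = 4 + (104148/(-221987) - 34555/(-242545)) = 4 + (104148*(-1/221987) - 34555*(-1/242545)) = 4 + (-104148/221987 + 6911/48509) = 4 - 3517963175/10768367383 = 39555506357/10768367383 ≈ 3.6733)
g/383798 + b(628, -653)/(-257812) = (39555506357/10768367383)/383798 - 137/(-257812) = (39555506357/10768367383)*(1/383798) - 137*(-1/257812) = 39555506357/4132877864860634 + 137/257812 = 288201075845408871/532752754047724886404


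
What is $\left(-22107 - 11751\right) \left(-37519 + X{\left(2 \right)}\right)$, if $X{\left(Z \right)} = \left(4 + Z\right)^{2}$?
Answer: $1269099414$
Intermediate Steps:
$\left(-22107 - 11751\right) \left(-37519 + X{\left(2 \right)}\right) = \left(-22107 - 11751\right) \left(-37519 + \left(4 + 2\right)^{2}\right) = - 33858 \left(-37519 + 6^{2}\right) = - 33858 \left(-37519 + 36\right) = \left(-33858\right) \left(-37483\right) = 1269099414$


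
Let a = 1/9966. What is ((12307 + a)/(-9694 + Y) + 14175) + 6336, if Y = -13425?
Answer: 4725692848931/230403954 ≈ 20510.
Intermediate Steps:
a = 1/9966 ≈ 0.00010034
((12307 + a)/(-9694 + Y) + 14175) + 6336 = ((12307 + 1/9966)/(-9694 - 13425) + 14175) + 6336 = ((122651563/9966)/(-23119) + 14175) + 6336 = ((122651563/9966)*(-1/23119) + 14175) + 6336 = (-122651563/230403954 + 14175) + 6336 = 3265853396387/230403954 + 6336 = 4725692848931/230403954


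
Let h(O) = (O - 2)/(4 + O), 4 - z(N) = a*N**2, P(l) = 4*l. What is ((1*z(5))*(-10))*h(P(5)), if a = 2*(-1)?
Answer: -405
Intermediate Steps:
a = -2
z(N) = 4 + 2*N**2 (z(N) = 4 - (-2)*N**2 = 4 + 2*N**2)
h(O) = (-2 + O)/(4 + O)
((1*z(5))*(-10))*h(P(5)) = ((1*(4 + 2*5**2))*(-10))*((-2 + 4*5)/(4 + 4*5)) = ((1*(4 + 2*25))*(-10))*((-2 + 20)/(4 + 20)) = ((1*(4 + 50))*(-10))*(18/24) = ((1*54)*(-10))*((1/24)*18) = (54*(-10))*(3/4) = -540*3/4 = -405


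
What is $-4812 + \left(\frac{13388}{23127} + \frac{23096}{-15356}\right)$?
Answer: $- \frac{427313407802}{88784553} \approx -4812.9$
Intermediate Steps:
$-4812 + \left(\frac{13388}{23127} + \frac{23096}{-15356}\right) = -4812 + \left(13388 \cdot \frac{1}{23127} + 23096 \left(- \frac{1}{15356}\right)\right) = -4812 + \left(\frac{13388}{23127} - \frac{5774}{3839}\right) = -4812 - \frac{82138766}{88784553} = - \frac{427313407802}{88784553}$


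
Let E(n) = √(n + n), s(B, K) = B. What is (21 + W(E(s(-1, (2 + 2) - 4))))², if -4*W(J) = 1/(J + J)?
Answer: (336 + I*√2)²/256 ≈ 440.99 + 3.7123*I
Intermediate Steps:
E(n) = √2*√n (E(n) = √(2*n) = √2*√n)
W(J) = -1/(8*J) (W(J) = -1/(4*(J + J)) = -1/(2*J)/4 = -1/(8*J))
(21 + W(E(s(-1, (2 + 2) - 4))))² = (21 - (-I*√2/2)/8)² = (21 - (-1)*I*√2/16)² = (21 + I*√2/16)²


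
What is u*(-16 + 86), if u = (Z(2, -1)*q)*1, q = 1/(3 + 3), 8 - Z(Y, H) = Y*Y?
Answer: 140/3 ≈ 46.667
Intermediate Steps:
Z(Y, H) = 8 - Y**2 (Z(Y, H) = 8 - Y*Y = 8 - Y**2)
q = 1/6 ≈ 0.16667
u = 2/3 (u = ((8 - 1*2**2)*(1/6))*1 = ((8 - 1*4)*(1/6))*1 = ((8 - 4)*(1/6))*1 = (4*(1/6))*1 = (2/3)*1 = 2/3 ≈ 0.66667)
u*(-16 + 86) = 2*(-16 + 86)/3 = (2/3)*70 = 140/3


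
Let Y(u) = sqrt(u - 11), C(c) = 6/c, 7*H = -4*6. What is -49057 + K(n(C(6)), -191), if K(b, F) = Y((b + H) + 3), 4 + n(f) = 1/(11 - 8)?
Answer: -49057 + I*sqrt(6657)/21 ≈ -49057.0 + 3.8853*I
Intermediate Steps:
H = -24/7 (H = (-4*6)/7 = (1/7)*(-24) = -24/7 ≈ -3.4286)
n(f) = -11/3 (n(f) = -4 + 1/(11 - 8) = -4 + 1/3 = -11/3)
Y(u) = sqrt(-11 + u)
K(b, F) = sqrt(-80/7 + b) (K(b, F) = sqrt(-11 + ((b - 24/7) + 3)) = sqrt(-11 + ((-24/7 + b) + 3)) = sqrt(-11 + (-3/7 + b)) = sqrt(-80/7 + b))
-49057 + K(n(C(6)), -191) = -49057 + sqrt(-560 + 49*(-11/3))/7 = -49057 + sqrt(-560 - 539/3)/7 = -49057 + sqrt(-2219/3)/7 = -49057 + (I*sqrt(6657)/3)/7 = -49057 + I*sqrt(6657)/21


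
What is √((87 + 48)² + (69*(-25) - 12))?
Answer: 6*√458 ≈ 128.41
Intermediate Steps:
√((87 + 48)² + (69*(-25) - 12)) = √(135² + (-1725 - 12)) = √(18225 - 1737) = √16488 = 6*√458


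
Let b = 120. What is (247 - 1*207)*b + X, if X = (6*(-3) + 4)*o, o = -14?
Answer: 4996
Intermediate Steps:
X = 196 (X = (6*(-3) + 4)*(-14) = (-18 + 4)*(-14) = -14*(-14) = 196)
(247 - 1*207)*b + X = (247 - 1*207)*120 + 196 = (247 - 207)*120 + 196 = 40*120 + 196 = 4800 + 196 = 4996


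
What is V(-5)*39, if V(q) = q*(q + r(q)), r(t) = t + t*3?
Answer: 4875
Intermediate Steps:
r(t) = 4*t (r(t) = t + 3*t = 4*t)
V(q) = 5*q² (V(q) = q*(q + 4*q) = q*(5*q) = 5*q²)
V(-5)*39 = (5*(-5)²)*39 = (5*25)*39 = 125*39 = 4875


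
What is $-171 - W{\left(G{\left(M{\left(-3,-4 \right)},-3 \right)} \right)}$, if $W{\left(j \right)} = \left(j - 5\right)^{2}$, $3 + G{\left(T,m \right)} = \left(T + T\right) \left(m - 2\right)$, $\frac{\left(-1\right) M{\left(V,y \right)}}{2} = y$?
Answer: $-7915$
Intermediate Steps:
$M{\left(V,y \right)} = - 2 y$
$G{\left(T,m \right)} = -3 + 2 T \left(-2 + m\right)$ ($G{\left(T,m \right)} = -3 + \left(T + T\right) \left(m - 2\right) = -3 + 2 T \left(-2 + m\right)$)
$W{\left(j \right)} = \left(-5 + j\right)^{2}$
$-171 - W{\left(G{\left(M{\left(-3,-4 \right)},-3 \right)} \right)} = -171 - \left(-5 - \left(3 - 2 \left(\left(-2\right) \left(-4\right)\right) \left(-3\right) + 4 \left(-2\right) \left(-4\right)\right)\right)^{2} = -171 - \left(-5 - \left(35 + 48\right)\right)^{2} = -171 - \left(-5 - 83\right)^{2} = -171 - \left(-88\right)^{2} = -171 - 7744 = -7915$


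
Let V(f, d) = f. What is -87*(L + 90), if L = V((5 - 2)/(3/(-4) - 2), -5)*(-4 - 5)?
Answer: -95526/11 ≈ -8684.2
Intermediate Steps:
L = 108/11 (L = ((5 - 2)/(3/(-4) - 2))*(-4 - 5) = (3/(3*(-¼) - 2))*(-9) = (3/(-¾ - 2))*(-9) = (3/(-11/4))*(-9) = (3*(-4/11))*(-9) = -12/11*(-9) = 108/11 ≈ 9.8182)
-87*(L + 90) = -87*(108/11 + 90) = -87*1098/11 = -95526/11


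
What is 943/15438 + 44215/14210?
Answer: 34799560/10968699 ≈ 3.1726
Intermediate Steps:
943/15438 + 44215/14210 = 943*(1/15438) + 44215*(1/14210) = 943/15438 + 8843/2842 = 34799560/10968699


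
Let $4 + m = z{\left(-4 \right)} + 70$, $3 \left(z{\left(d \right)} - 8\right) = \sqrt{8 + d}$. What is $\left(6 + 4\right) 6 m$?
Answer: $4480$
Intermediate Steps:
$z{\left(d \right)} = 8 + \frac{\sqrt{8 + d}}{3}$
$m = \frac{224}{3}$ ($m = -4 + \left(\left(8 + \frac{\sqrt{8 - 4}}{3}\right) + 70\right) = -4 + \left(\left(8 + \frac{\sqrt{4}}{3}\right) + 70\right) = -4 + \left(\left(8 + \frac{1}{3} \cdot 2\right) + 70\right) = -4 + \left(\left(8 + \frac{2}{3}\right) + 70\right) = -4 + \left(\frac{26}{3} + 70\right) = -4 + \frac{236}{3} = \frac{224}{3} \approx 74.667$)
$\left(6 + 4\right) 6 m = \left(6 + 4\right) 6 \cdot \frac{224}{3} = 10 \cdot 6 \cdot \frac{224}{3} = 60 \cdot \frac{224}{3} = 4480$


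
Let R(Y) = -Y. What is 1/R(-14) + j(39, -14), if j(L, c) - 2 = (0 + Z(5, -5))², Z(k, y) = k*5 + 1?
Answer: 9493/14 ≈ 678.07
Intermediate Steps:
Z(k, y) = 1 + 5*k (Z(k, y) = 5*k + 1 = 1 + 5*k)
j(L, c) = 678 (j(L, c) = 2 + (0 + (1 + 5*5))² = 2 + (0 + (1 + 25))² = 2 + (0 + 26)² = 2 + 26² = 2 + 676 = 678)
1/R(-14) + j(39, -14) = 1/(-1*(-14)) + 678 = 1/14 + 678 = 9493/14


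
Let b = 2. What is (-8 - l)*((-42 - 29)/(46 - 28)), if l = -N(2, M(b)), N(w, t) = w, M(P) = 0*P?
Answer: 71/3 ≈ 23.667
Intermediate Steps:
M(P) = 0
l = -2 (l = -1*2 = -2)
(-8 - l)*((-42 - 29)/(46 - 28)) = (-8 - 1*(-2))*((-42 - 29)/(46 - 28)) = (-8 + 2)*(-71/18) = -(-426)/18 = -6*(-71/18) = 71/3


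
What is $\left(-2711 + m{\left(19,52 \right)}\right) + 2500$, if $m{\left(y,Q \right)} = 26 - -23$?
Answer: $-162$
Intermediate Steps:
$m{\left(y,Q \right)} = 49$ ($m{\left(y,Q \right)} = 26 + 23 = 49$)
$\left(-2711 + m{\left(19,52 \right)}\right) + 2500 = \left(-2711 + 49\right) + 2500 = -2662 + 2500 = -162$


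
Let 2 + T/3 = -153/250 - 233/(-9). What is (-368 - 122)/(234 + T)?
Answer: -367500/227873 ≈ -1.6127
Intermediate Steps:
T = 52373/750 (T = -6 + 3*(-153/250 - 233/(-9)) = -6 + 3*(-153*1/250 - 233*(-1/9)) = -6 + 3*(-153/250 + 233/9) = -6 + 3*(56873/2250) = -6 + 56873/750 = 52373/750 ≈ 69.831)
(-368 - 122)/(234 + T) = (-368 - 122)/(234 + 52373/750) = -490/227873/750 = -490*750/227873 = -367500/227873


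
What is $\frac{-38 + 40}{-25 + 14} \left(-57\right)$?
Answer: $\frac{114}{11} \approx 10.364$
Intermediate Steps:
$\frac{-38 + 40}{-25 + 14} \left(-57\right) = \frac{2}{-11} \left(-57\right) = 2 \left(- \frac{1}{11}\right) \left(-57\right) = \left(- \frac{2}{11}\right) \left(-57\right) = \frac{114}{11}$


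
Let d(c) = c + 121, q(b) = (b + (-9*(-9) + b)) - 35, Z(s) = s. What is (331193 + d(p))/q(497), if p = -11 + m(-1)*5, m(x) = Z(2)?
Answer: 331313/1040 ≈ 318.57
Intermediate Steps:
q(b) = 46 + 2*b (q(b) = (b + (81 + b)) - 35 = (81 + 2*b) - 35 = 46 + 2*b)
m(x) = 2
p = -1 (p = -11 + 2*5 = -11 + 10 = -1)
d(c) = 121 + c
(331193 + d(p))/q(497) = (331193 + (121 - 1))/(46 + 2*497) = (331193 + 120)/(46 + 994) = 331313/1040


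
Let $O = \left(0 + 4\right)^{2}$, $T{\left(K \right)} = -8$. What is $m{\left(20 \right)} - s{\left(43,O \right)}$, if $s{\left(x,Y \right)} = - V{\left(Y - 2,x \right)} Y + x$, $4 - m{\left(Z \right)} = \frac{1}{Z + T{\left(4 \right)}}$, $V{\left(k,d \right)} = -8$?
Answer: $- \frac{2005}{12} \approx -167.08$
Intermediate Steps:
$m{\left(Z \right)} = 4 - \frac{1}{-8 + Z}$ ($m{\left(Z \right)} = 4 - \frac{1}{Z - 8} = 4 - \frac{1}{-8 + Z}$)
$O = 16$ ($O = 4^{2} = 16$)
$s{\left(x,Y \right)} = x + 8 Y$ ($s{\left(x,Y \right)} = \left(-1\right) \left(-8\right) Y + x = 8 Y + x = x + 8 Y$)
$m{\left(20 \right)} - s{\left(43,O \right)} = \frac{-33 + 4 \cdot 20}{-8 + 20} - \left(43 + 8 \cdot 16\right) = \frac{-33 + 80}{12} - \left(43 + 128\right) = \frac{1}{12} \cdot 47 - 171 = \frac{47}{12} - 171 = - \frac{2005}{12}$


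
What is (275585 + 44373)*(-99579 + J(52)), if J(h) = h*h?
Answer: -30995931250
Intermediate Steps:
J(h) = h²
(275585 + 44373)*(-99579 + J(52)) = (275585 + 44373)*(-99579 + 52²) = 319958*(-99579 + 2704) = 319958*(-96875) = -30995931250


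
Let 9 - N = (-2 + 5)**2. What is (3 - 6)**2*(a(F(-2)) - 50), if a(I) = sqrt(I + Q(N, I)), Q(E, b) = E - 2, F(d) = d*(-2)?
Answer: -450 + 9*sqrt(2) ≈ -437.27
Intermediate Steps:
F(d) = -2*d
N = 0 (N = 9 - (-2 + 5)**2 = 9 - 1*3**2 = 9 - 1*9 = 9 - 9 = 0)
Q(E, b) = -2 + E
a(I) = sqrt(-2 + I) (a(I) = sqrt(I + (-2 + 0)) = sqrt(I - 2) = sqrt(-2 + I))
(3 - 6)**2*(a(F(-2)) - 50) = (3 - 6)**2*(sqrt(-2 - 2*(-2)) - 50) = (-3)**2*(sqrt(-2 + 4) - 50) = 9*(sqrt(2) - 50) = 9*(-50 + sqrt(2)) = -450 + 9*sqrt(2)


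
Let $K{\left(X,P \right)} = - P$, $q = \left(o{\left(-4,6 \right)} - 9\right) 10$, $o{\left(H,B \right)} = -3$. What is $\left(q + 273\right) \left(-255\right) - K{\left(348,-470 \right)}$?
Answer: $-39485$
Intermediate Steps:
$q = -120$ ($q = \left(-3 - 9\right) 10 = \left(-12\right) 10 = -120$)
$\left(q + 273\right) \left(-255\right) - K{\left(348,-470 \right)} = \left(-120 + 273\right) \left(-255\right) - \left(-1\right) \left(-470\right) = 153 \left(-255\right) - 470 = -39015 - 470 = -39485$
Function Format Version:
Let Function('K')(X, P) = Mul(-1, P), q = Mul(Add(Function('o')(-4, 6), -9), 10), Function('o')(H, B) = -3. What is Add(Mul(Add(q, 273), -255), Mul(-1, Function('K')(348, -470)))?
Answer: -39485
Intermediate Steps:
q = -120 (q = Mul(Add(-3, -9), 10) = Mul(-12, 10) = -120)
Add(Mul(Add(q, 273), -255), Mul(-1, Function('K')(348, -470))) = Add(Mul(Add(-120, 273), -255), Mul(-1, Mul(-1, -470))) = Add(Mul(153, -255), Mul(-1, 470)) = Add(-39015, -470) = -39485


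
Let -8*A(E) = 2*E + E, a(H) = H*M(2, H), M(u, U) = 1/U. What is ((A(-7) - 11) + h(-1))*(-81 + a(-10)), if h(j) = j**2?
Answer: 590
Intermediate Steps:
a(H) = 1 (a(H) = H/H = 1)
A(E) = -3*E/8 (A(E) = -(2*E + E)/8 = -3*E/8)
((A(-7) - 11) + h(-1))*(-81 + a(-10)) = ((-3/8*(-7) - 11) + (-1)**2)*(-81 + 1) = ((21/8 - 11) + 1)*(-80) = (-67/8 + 1)*(-80) = -59/8*(-80) = 590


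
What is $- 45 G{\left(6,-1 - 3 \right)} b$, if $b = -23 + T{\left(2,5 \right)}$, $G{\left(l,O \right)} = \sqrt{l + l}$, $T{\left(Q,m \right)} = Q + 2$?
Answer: $1710 \sqrt{3} \approx 2961.8$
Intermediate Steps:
$T{\left(Q,m \right)} = 2 + Q$
$G{\left(l,O \right)} = \sqrt{2} \sqrt{l}$ ($G{\left(l,O \right)} = \sqrt{2 l} = \sqrt{2} \sqrt{l}$)
$b = -19$ ($b = -23 + \left(2 + 2\right) = -23 + 4 = -19$)
$- 45 G{\left(6,-1 - 3 \right)} b = - 45 \sqrt{2} \sqrt{6} \left(-19\right) = - 45 \cdot 2 \sqrt{3} \left(-19\right) = - 90 \sqrt{3} \left(-19\right) = 1710 \sqrt{3}$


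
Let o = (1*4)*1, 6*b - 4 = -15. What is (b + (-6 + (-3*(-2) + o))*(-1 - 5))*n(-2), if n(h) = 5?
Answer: -775/6 ≈ -129.17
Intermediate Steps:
b = -11/6 (b = ⅔ + (⅙)*(-15) = ⅔ - 5/2 = -11/6 ≈ -1.8333)
o = 4 (o = 4*1 = 4)
(b + (-6 + (-3*(-2) + o))*(-1 - 5))*n(-2) = (-11/6 + (-6 + (-3*(-2) + 4))*(-1 - 5))*5 = (-11/6 + (-6 + (6 + 4))*(-6))*5 = (-11/6 + (-6 + 10)*(-6))*5 = (-11/6 + 4*(-6))*5 = (-11/6 - 24)*5 = -155/6*5 = -775/6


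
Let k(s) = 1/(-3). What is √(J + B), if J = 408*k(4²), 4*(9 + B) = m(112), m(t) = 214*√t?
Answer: √(-145 + 214*√7) ≈ 20.523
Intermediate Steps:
k(s) = -⅓
B = -9 + 214*√7 (B = -9 + (214*√112)/4 = -9 + (214*(4*√7))/4 = -9 + (856*√7)/4 = -9 + 214*√7 ≈ 557.19)
J = -136 (J = 408*(-⅓) = -136)
√(J + B) = √(-136 + (-9 + 214*√7)) = √(-145 + 214*√7)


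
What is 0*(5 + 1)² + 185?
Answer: 185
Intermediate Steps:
0*(5 + 1)² + 185 = 0*6² + 185 = 0*36 + 185 = 0 + 185 = 185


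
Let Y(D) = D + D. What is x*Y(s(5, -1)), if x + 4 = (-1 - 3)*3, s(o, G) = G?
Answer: 32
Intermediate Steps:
x = -16 (x = -4 + (-1 - 3)*3 = -4 - 4*3 = -4 - 12 = -16)
Y(D) = 2*D
x*Y(s(5, -1)) = -32*(-1) = -16*(-2) = 32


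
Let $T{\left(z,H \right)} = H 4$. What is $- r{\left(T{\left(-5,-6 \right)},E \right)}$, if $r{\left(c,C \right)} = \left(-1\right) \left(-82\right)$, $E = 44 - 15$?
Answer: $-82$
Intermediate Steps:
$T{\left(z,H \right)} = 4 H$
$E = 29$ ($E = 44 - 15 = 29$)
$r{\left(c,C \right)} = 82$
$- r{\left(T{\left(-5,-6 \right)},E \right)} = \left(-1\right) 82 = -82$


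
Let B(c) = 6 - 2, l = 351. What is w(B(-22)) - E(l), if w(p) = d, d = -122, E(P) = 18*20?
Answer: -482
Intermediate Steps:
E(P) = 360
B(c) = 4
w(p) = -122
w(B(-22)) - E(l) = -122 - 1*360 = -122 - 360 = -482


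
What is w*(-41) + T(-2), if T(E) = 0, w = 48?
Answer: -1968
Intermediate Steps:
w*(-41) + T(-2) = 48*(-41) + 0 = -1968 + 0 = -1968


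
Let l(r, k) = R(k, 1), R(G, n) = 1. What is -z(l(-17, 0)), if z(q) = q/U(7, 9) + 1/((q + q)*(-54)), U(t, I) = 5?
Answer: -103/540 ≈ -0.19074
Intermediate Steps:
l(r, k) = 1
z(q) = -1/(108*q) + q/5 (z(q) = q/5 + 1/((q + q)*(-54)) = q*(⅕) - 1/54/(2*q) = q/5 + (1/(2*q))*(-1/54) = q/5 - 1/(108*q) = -1/(108*q) + q/5)
-z(l(-17, 0)) = -(-1/108/1 + (⅕)*1) = -(-1/108*1 + ⅕) = -(-1/108 + ⅕) = -1*103/540 = -103/540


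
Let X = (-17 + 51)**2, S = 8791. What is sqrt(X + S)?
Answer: 7*sqrt(203) ≈ 99.735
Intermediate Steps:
X = 1156 (X = 34**2 = 1156)
sqrt(X + S) = sqrt(1156 + 8791) = sqrt(9947) = 7*sqrt(203)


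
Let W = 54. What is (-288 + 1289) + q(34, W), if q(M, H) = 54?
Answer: 1055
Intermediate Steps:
(-288 + 1289) + q(34, W) = (-288 + 1289) + 54 = 1001 + 54 = 1055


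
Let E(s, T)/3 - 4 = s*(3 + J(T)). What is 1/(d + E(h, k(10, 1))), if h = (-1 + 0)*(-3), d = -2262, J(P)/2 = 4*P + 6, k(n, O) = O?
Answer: -1/2043 ≈ -0.00048948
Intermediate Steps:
J(P) = 12 + 8*P (J(P) = 2*(4*P + 6) = 2*(6 + 4*P) = 12 + 8*P)
h = 3 (h = -1*(-3) = 3)
E(s, T) = 12 + 3*s*(15 + 8*T) (E(s, T) = 12 + 3*(s*(3 + (12 + 8*T))) = 12 + 3*(s*(15 + 8*T)) = 12 + 3*s*(15 + 8*T))
1/(d + E(h, k(10, 1))) = 1/(-2262 + (12 + 45*3 + 24*1*3)) = 1/(-2262 + (12 + 135 + 72)) = 1/(-2262 + 219) = 1/(-2043) = -1/2043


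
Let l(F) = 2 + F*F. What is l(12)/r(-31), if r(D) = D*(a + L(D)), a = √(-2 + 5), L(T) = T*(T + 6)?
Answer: -1825/300311 + 73*√3/9309641 ≈ -0.0060635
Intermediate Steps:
L(T) = T*(6 + T)
a = √3 ≈ 1.7320
r(D) = D*(√3 + D*(6 + D))
l(F) = 2 + F²
l(12)/r(-31) = (2 + 12²)/((-31*(√3 - 31*(6 - 31)))) = (2 + 144)/((-31*(√3 - 31*(-25)))) = 146/((-31*(√3 + 775))) = 146/((-31*(775 + √3))) = 146/(-24025 - 31*√3)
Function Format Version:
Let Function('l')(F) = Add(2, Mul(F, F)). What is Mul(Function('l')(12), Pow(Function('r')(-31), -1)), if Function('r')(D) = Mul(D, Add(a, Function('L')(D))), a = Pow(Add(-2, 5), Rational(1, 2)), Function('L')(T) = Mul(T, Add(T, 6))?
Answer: Add(Rational(-1825, 300311), Mul(Rational(73, 9309641), Pow(3, Rational(1, 2)))) ≈ -0.0060635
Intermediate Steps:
Function('L')(T) = Mul(T, Add(6, T))
a = Pow(3, Rational(1, 2)) ≈ 1.7320
Function('r')(D) = Mul(D, Add(Pow(3, Rational(1, 2)), Mul(D, Add(6, D))))
Function('l')(F) = Add(2, Pow(F, 2))
Mul(Function('l')(12), Pow(Function('r')(-31), -1)) = Mul(Add(2, Pow(12, 2)), Pow(Mul(-31, Add(Pow(3, Rational(1, 2)), Mul(-31, Add(6, -31)))), -1)) = Mul(Add(2, 144), Pow(Mul(-31, Add(Pow(3, Rational(1, 2)), Mul(-31, -25))), -1)) = Mul(146, Pow(Mul(-31, Add(Pow(3, Rational(1, 2)), 775)), -1)) = Mul(146, Pow(Mul(-31, Add(775, Pow(3, Rational(1, 2)))), -1)) = Mul(146, Pow(Add(-24025, Mul(-31, Pow(3, Rational(1, 2)))), -1))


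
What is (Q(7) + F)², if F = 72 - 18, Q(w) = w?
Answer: 3721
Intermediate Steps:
F = 54
(Q(7) + F)² = (7 + 54)² = 61² = 3721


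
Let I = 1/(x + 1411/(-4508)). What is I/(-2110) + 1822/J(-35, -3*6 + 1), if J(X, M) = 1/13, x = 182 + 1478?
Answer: 186962404334116/7893371795 ≈ 23686.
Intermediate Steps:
x = 1660
J(X, M) = 1/13
I = 4508/7481869 (I = 1/(1660 + 1411/(-4508)) = 1/(1660 + 1411*(-1/4508)) = 1/(1660 - 1411/4508) = 1/(7481869/4508) = 4508/7481869 ≈ 0.00060252)
I/(-2110) + 1822/J(-35, -3*6 + 1) = (4508/7481869)/(-2110) + 1822/(1/13) = (4508/7481869)*(-1/2110) + 1822*13 = -2254/7893371795 + 23686 = 186962404334116/7893371795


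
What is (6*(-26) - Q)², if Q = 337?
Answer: 243049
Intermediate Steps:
(6*(-26) - Q)² = (6*(-26) - 1*337)² = (-156 - 337)² = (-493)² = 243049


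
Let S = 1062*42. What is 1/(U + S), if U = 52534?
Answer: 1/97138 ≈ 1.0295e-5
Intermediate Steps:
S = 44604
1/(U + S) = 1/(52534 + 44604) = 1/97138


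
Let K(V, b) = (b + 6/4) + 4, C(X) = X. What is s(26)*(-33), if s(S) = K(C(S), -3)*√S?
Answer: -165*√26/2 ≈ -420.67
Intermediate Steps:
K(V, b) = 11/2 + b (K(V, b) = (b + 6*(¼)) + 4 = (b + 3/2) + 4 = (3/2 + b) + 4 = 11/2 + b)
s(S) = 5*√S/2 (s(S) = (11/2 - 3)*√S = 5*√S/2)
s(26)*(-33) = (5*√26/2)*(-33) = -165*√26/2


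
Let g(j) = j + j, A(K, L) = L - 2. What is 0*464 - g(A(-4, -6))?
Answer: 16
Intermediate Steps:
A(K, L) = -2 + L
g(j) = 2*j
0*464 - g(A(-4, -6)) = 0*464 - 2*(-2 - 6) = 0 - 2*(-8) = 0 - 1*(-16) = 0 + 16 = 16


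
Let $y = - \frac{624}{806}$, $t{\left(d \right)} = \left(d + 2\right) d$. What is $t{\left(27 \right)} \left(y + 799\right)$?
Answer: $\frac{19375335}{31} \approx 6.2501 \cdot 10^{5}$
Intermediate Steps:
$t{\left(d \right)} = d \left(2 + d\right)$ ($t{\left(d \right)} = \left(2 + d\right) d = d \left(2 + d\right)$)
$y = - \frac{24}{31}$ ($y = \left(-624\right) \frac{1}{806} = - \frac{24}{31} \approx -0.77419$)
$t{\left(27 \right)} \left(y + 799\right) = 27 \left(2 + 27\right) \left(- \frac{24}{31} + 799\right) = 27 \cdot 29 \cdot \frac{24745}{31} = 783 \cdot \frac{24745}{31} = \frac{19375335}{31}$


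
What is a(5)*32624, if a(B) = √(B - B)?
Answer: 0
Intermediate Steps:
a(B) = 0 (a(B) = √0 = 0)
a(5)*32624 = 0*32624 = 0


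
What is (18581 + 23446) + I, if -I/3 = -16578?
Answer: 91761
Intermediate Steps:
I = 49734 (I = -3*(-16578) = 49734)
(18581 + 23446) + I = (18581 + 23446) + 49734 = 42027 + 49734 = 91761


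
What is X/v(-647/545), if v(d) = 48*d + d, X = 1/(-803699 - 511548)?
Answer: 545/41697275641 ≈ 1.3070e-8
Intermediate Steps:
X = -1/1315247 (X = 1/(-1315247) = -1/1315247 ≈ -7.6031e-7)
v(d) = 49*d
X/v(-647/545) = -1/(1315247*(49*(-647/545))) = -1/(1315247*(-31703/545)) = -1/1315247*(-545/31703) = 545/41697275641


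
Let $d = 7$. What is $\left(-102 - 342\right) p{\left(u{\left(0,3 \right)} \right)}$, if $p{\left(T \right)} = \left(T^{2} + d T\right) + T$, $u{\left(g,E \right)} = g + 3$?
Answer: $-14652$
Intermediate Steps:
$u{\left(g,E \right)} = 3 + g$
$p{\left(T \right)} = T^{2} + 8 T$ ($p{\left(T \right)} = \left(T^{2} + 7 T\right) + T = T^{2} + 8 T$)
$\left(-102 - 342\right) p{\left(u{\left(0,3 \right)} \right)} = \left(-102 - 342\right) \left(3 + 0\right) \left(8 + \left(3 + 0\right)\right) = - 444 \cdot 3 \left(8 + 3\right) = - 444 \cdot 3 \cdot 11 = \left(-444\right) 33 = -14652$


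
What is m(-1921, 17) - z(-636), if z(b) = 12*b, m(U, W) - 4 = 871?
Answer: 8507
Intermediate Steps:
m(U, W) = 875 (m(U, W) = 4 + 871 = 875)
m(-1921, 17) - z(-636) = 875 - 12*(-636) = 875 - 1*(-7632) = 875 + 7632 = 8507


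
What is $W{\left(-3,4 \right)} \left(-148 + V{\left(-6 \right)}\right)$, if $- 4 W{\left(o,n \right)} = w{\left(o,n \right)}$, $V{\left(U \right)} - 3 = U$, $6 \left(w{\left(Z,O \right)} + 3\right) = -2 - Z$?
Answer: $- \frac{2567}{24} \approx -106.96$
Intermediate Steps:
$w{\left(Z,O \right)} = - \frac{10}{3} - \frac{Z}{6}$ ($w{\left(Z,O \right)} = -3 + \frac{-2 - Z}{6} = -3 - \left(\frac{1}{3} + \frac{Z}{6}\right) = - \frac{10}{3} - \frac{Z}{6}$)
$V{\left(U \right)} = 3 + U$
$W{\left(o,n \right)} = \frac{5}{6} + \frac{o}{24}$ ($W{\left(o,n \right)} = - \frac{- \frac{10}{3} - \frac{o}{6}}{4} = \frac{5}{6} + \frac{o}{24}$)
$W{\left(-3,4 \right)} \left(-148 + V{\left(-6 \right)}\right) = \left(\frac{5}{6} + \frac{1}{24} \left(-3\right)\right) \left(-148 + \left(3 - 6\right)\right) = \left(\frac{5}{6} - \frac{1}{8}\right) \left(-148 - 3\right) = \frac{17}{24} \left(-151\right) = - \frac{2567}{24}$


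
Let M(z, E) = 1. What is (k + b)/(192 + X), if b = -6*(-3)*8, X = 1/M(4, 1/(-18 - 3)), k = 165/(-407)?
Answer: 5313/7141 ≈ 0.74401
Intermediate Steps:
k = -15/37 (k = 165*(-1/407) = -15/37 ≈ -0.40541)
X = 1 (X = 1/1 = 1)
b = 144 (b = 18*8 = 144)
(k + b)/(192 + X) = (-15/37 + 144)/(192 + 1) = (5313/37)/193 = (5313/37)*(1/193) = 5313/7141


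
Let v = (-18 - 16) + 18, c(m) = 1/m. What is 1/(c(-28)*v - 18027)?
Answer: -7/126185 ≈ -5.5474e-5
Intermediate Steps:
v = -16 (v = -34 + 18 = -16)
1/(c(-28)*v - 18027) = 1/(-16/(-28) - 18027) = 1/(-1/28*(-16) - 18027) = 1/(4/7 - 18027) = 1/(-126185/7) = -7/126185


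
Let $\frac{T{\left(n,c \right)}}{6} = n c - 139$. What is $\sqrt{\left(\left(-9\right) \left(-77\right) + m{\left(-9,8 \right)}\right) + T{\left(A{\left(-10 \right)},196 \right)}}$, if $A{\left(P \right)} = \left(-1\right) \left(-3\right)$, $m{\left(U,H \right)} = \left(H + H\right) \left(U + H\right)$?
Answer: $\sqrt{3371} \approx 58.06$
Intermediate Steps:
$m{\left(U,H \right)} = 2 H \left(H + U\right)$
$A{\left(P \right)} = 3$
$T{\left(n,c \right)} = -834 + 6 c n$ ($T{\left(n,c \right)} = 6 \left(n c - 139\right) = 6 \left(c n - 139\right) = 6 \left(-139 + c n\right) = -834 + 6 c n$)
$\sqrt{\left(\left(-9\right) \left(-77\right) + m{\left(-9,8 \right)}\right) + T{\left(A{\left(-10 \right)},196 \right)}} = \sqrt{\left(\left(-9\right) \left(-77\right) + 2 \cdot 8 \left(8 - 9\right)\right) - \left(834 - 3528\right)} = \sqrt{\left(693 + 2 \cdot 8 \left(-1\right)\right) + \left(-834 + 3528\right)} = \sqrt{\left(693 - 16\right) + 2694} = \sqrt{677 + 2694} = \sqrt{3371}$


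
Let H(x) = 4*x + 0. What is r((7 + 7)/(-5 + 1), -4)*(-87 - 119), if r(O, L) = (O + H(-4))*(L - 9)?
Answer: -52221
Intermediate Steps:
H(x) = 4*x
r(O, L) = (-16 + O)*(-9 + L) (r(O, L) = (O + 4*(-4))*(L - 9) = (O - 16)*(-9 + L) = (-16 + O)*(-9 + L))
r((7 + 7)/(-5 + 1), -4)*(-87 - 119) = (144 - 16*(-4) - 9*(7 + 7)/(-5 + 1) - 4*(7 + 7)/(-5 + 1))*(-87 - 119) = (144 + 64 - 126/(-4) - 56/(-4))*(-206) = (144 + 64 - 126*(-1)/4 - 56*(-1)/4)*(-206) = (144 + 64 - 9*(-7/2) - 4*(-7/2))*(-206) = (144 + 64 + 63/2 + 14)*(-206) = (507/2)*(-206) = -52221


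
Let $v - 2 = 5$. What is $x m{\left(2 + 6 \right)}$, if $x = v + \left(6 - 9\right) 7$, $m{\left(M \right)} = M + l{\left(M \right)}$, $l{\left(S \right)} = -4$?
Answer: $-56$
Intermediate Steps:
$v = 7$ ($v = 2 + 5 = 7$)
$m{\left(M \right)} = -4 + M$ ($m{\left(M \right)} = M - 4 = -4 + M$)
$x = -14$ ($x = 7 + \left(6 - 9\right) 7 = 7 - 21 = -14$)
$x m{\left(2 + 6 \right)} = - 14 \left(-4 + \left(2 + 6\right)\right) = - 14 \left(-4 + 8\right) = \left(-14\right) 4 = -56$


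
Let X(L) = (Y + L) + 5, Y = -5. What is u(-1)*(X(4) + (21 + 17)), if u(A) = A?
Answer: -42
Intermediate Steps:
X(L) = L (X(L) = (-5 + L) + 5 = L)
u(-1)*(X(4) + (21 + 17)) = -(4 + (21 + 17)) = -(4 + 38) = -1*42 = -42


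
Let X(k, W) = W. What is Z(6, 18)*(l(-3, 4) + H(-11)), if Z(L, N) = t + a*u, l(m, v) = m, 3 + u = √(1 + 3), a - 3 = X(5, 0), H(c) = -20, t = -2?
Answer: 115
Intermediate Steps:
a = 3 (a = 3 + 0 = 3)
u = -1 (u = -3 + √(1 + 3) = -3 + √4 = -3 + 2 = -1)
Z(L, N) = -5 (Z(L, N) = -2 + 3*(-1) = -2 - 3 = -5)
Z(6, 18)*(l(-3, 4) + H(-11)) = -5*(-3 - 20) = -5*(-23) = 115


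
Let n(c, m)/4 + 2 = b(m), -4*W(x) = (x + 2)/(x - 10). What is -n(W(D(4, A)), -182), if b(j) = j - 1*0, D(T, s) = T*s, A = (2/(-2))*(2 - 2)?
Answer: 736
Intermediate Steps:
A = 0 (A = (2*(-½))*0 = -1*0 = 0)
W(x) = -(2 + x)/(4*(-10 + x)) (W(x) = -(x + 2)/(4*(x - 10)) = -(2 + x)/(4*(-10 + x)))
b(j) = j (b(j) = j + 0 = j)
n(c, m) = -8 + 4*m
-n(W(D(4, A)), -182) = -(-8 + 4*(-182)) = -(-8 - 728) = -1*(-736) = 736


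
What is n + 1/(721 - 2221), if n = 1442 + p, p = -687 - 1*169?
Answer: 878999/1500 ≈ 586.00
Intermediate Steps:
p = -856 (p = -687 - 169 = -856)
n = 586 (n = 1442 - 856 = 586)
n + 1/(721 - 2221) = 586 + 1/(721 - 2221) = 586 + 1/(-1500) = 586 - 1/1500 = 878999/1500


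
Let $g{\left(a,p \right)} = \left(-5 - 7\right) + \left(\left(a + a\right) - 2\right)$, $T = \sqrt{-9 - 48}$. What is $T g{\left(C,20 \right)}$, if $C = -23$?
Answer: $- 60 i \sqrt{57} \approx - 452.99 i$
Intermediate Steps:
$T = i \sqrt{57}$ ($T = \sqrt{-57} = i \sqrt{57} \approx 7.5498 i$)
$g{\left(a,p \right)} = -14 + 2 a$ ($g{\left(a,p \right)} = -12 + \left(2 a - 2\right) = -12 + \left(-2 + 2 a\right) = -14 + 2 a$)
$T g{\left(C,20 \right)} = i \sqrt{57} \left(-14 + 2 \left(-23\right)\right) = i \sqrt{57} \left(-14 - 46\right) = i \sqrt{57} \left(-60\right) = - 60 i \sqrt{57}$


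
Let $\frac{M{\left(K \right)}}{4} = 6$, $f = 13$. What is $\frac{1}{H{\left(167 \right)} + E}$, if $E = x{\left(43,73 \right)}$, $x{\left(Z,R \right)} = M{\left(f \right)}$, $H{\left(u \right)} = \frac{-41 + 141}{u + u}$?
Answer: $\frac{167}{4058} \approx 0.041153$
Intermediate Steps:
$M{\left(K \right)} = 24$ ($M{\left(K \right)} = 4 \cdot 6 = 24$)
$H{\left(u \right)} = \frac{50}{u}$ ($H{\left(u \right)} = \frac{100}{2 u} = 100 \frac{1}{2 u} = \frac{50}{u}$)
$x{\left(Z,R \right)} = 24$
$E = 24$
$\frac{1}{H{\left(167 \right)} + E} = \frac{1}{\frac{50}{167} + 24} = \frac{1}{\frac{4058}{167}} = \frac{167}{4058}$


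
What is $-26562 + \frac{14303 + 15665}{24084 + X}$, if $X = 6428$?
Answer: $- \frac{50651861}{1907} \approx -26561.0$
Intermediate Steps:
$-26562 + \frac{14303 + 15665}{24084 + X} = -26562 + \frac{14303 + 15665}{24084 + 6428} = -26562 + \frac{29968}{30512} = -26562 + 29968 \cdot \frac{1}{30512} = -26562 + \frac{1873}{1907} = - \frac{50651861}{1907}$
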